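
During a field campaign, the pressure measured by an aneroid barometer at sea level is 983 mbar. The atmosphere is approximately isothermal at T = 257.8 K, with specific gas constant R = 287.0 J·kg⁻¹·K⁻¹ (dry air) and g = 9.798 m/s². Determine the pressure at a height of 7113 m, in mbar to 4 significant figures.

Scale height: H = RT/g = 287.0 × 257.8 / 9.798 = 7551.4 m.
Barometric formula: P = P₀ exp(−z/H).
z/H = 7113.0/7551.4 = 0.94194; exp(−0.94194) = 0.38987.
P = 983 × 0.38987 = 383.24 mbar.

P ≈ 383.2 mbar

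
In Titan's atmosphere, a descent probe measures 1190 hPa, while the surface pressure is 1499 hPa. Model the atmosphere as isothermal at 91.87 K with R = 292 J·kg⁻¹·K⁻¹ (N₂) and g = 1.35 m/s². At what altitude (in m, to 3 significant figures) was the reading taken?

z ≈ 4590 m

Scale height: H = RT/g = 292 × 91.87 / 1.35 = 19871 m.
Invert the barometric formula: z = H ln(P₀/P).
P₀/P = 1499/1190 = 1.2597; ln(1.2597) = 0.23087.
z = 19871 × 0.23087 = 4587.6 m.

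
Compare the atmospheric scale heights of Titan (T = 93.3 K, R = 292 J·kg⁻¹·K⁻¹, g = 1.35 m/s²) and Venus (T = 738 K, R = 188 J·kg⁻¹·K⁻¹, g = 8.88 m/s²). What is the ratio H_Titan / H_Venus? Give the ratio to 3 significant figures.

H = RT/g for each body.
H_Titan = 292 × 93.3 / 1.35 = 20180 m.
H_Venus = 188 × 738 / 8.88 = 15624 m.
H_Titan/H_Venus = 20180/15624 = 1.2916.

H_Titan/H_Venus ≈ 1.29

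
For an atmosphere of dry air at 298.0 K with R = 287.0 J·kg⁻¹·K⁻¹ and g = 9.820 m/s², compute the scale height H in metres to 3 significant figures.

H ≈ 8710 m

The scale height of an isothermal atmosphere is H = RT/g.
H = 287.0 × 298.0 / 9.820 = 85526/9.820 = 8709.4 m.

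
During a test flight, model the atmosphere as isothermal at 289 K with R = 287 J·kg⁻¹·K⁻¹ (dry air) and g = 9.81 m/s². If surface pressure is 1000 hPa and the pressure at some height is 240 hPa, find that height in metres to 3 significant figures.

Scale height: H = RT/g = 287 × 289 / 9.81 = 8454.9 m.
Invert the barometric formula: z = H ln(P₀/P).
P₀/P = 1000/240 = 4.1667; ln(4.1667) = 1.4271.
z = 8454.9 × 1.4271 = 12066 m.

z ≈ 12100 m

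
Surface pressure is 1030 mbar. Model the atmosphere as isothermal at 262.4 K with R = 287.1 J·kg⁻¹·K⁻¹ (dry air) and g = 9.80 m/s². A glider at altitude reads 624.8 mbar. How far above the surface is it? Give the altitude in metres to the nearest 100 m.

Scale height: H = RT/g = 287.1 × 262.4 / 9.80 = 7687.2 m.
Invert the barometric formula: z = H ln(P₀/P).
P₀/P = 1030/624.8 = 1.6485; ln(1.6485) = 0.49987.
z = 7687.2 × 0.49987 = 3842.6 m.

z ≈ 3800 m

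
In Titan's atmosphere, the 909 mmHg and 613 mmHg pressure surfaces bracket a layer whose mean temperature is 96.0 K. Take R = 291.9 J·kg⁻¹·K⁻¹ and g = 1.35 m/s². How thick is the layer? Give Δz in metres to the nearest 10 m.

Hypsometric equation: Δz = (R T̄/g) ln(P₁/P₂).
R T̄/g = 291.9 × 96.0 / 1.35 = 20757 m.
ln(909/613) = ln(1.4829) = 0.39400.
Δz = 20757 × 0.39400 = 8178.3 m.

Δz ≈ 8180 m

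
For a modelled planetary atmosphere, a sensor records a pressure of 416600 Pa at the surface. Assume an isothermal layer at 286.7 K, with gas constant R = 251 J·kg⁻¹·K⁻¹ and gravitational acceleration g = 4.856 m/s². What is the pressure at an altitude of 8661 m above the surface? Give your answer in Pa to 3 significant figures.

P ≈ 232000 Pa

Scale height: H = RT/g = 251 × 286.7 / 4.856 = 14819 m.
Barometric formula: P = P₀ exp(−z/H).
z/H = 8661.0/14819 = 0.58445; exp(−0.58445) = 0.55741.
P = 416600 × 0.55741 = 232220 Pa.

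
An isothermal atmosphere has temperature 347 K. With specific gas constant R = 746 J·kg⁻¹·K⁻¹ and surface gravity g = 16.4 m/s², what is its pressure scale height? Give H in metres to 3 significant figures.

H ≈ 15800 m

The scale height of an isothermal atmosphere is H = RT/g.
H = 746 × 347 / 16.4 = 258860/16.4 = 15784 m.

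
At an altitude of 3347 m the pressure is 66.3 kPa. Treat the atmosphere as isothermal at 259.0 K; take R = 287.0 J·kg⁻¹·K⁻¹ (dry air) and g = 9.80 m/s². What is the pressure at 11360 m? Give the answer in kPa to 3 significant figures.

Scale height: H = RT/g = 287.0 × 259.0 / 9.80 = 7585.0 m.
Between two levels, P₂ = P₁ exp(−Δz/H) with Δz = z₂ − z₁.
Δz = 11360 − 3347.0 = 8013.0 m; Δz/H = 8013.0/7585.0 = 1.0564.
P₂ = 66.3 × exp(−1.0564) = 66.3 × 0.34771 = 23.053 kPa.

P ≈ 23.1 kPa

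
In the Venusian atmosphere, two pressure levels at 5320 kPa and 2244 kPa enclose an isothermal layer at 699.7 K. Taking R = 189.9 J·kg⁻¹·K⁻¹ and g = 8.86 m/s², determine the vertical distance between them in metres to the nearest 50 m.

Hypsometric equation: Δz = (R T̄/g) ln(P₁/P₂).
R T̄/g = 189.9 × 699.7 / 8.86 = 14997 m.
ln(5320/2244) = ln(2.3708) = 0.86323.
Δz = 14997 × 0.86323 = 12946 m.

Δz ≈ 12950 m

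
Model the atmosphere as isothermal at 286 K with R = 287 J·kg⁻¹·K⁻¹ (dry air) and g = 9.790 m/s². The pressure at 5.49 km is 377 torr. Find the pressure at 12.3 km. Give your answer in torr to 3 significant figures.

Scale height: H = RT/g = 287 × 286 / 9.790 = 8384.3 m.
Between two levels, P₂ = P₁ exp(−Δz/H) with Δz = z₂ − z₁.
Δz = 12300 − 5490.0 = 6810.0 m; Δz/H = 6810.0/8384.3 = 0.81223.
P₂ = 377 × exp(−0.81223) = 377 × 0.44387 = 167.34 torr.

P ≈ 167 torr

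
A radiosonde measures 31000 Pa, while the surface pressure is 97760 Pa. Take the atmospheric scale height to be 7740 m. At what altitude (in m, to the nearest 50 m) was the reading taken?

z ≈ 8900 m

Invert the barometric formula: z = H ln(P₀/P).
P₀/P = 97760/31000 = 3.1535; ln(3.1535) = 1.1485.
z = 7740.0 × 1.1485 = 8889.4 m.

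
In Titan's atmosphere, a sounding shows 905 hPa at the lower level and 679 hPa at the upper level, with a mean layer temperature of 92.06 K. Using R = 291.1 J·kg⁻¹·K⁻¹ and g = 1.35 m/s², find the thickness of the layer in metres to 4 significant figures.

Hypsometric equation: Δz = (R T̄/g) ln(P₁/P₂).
R T̄/g = 291.1 × 92.06 / 1.35 = 19851 m.
ln(905/679) = ln(1.3328) = 0.28728.
Δz = 19851 × 0.28728 = 5702.8 m.

Δz ≈ 5703 m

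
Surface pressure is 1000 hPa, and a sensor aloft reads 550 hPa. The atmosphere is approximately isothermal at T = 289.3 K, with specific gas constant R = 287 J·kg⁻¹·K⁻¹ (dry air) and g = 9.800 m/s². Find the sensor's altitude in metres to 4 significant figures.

z ≈ 5065 m

Scale height: H = RT/g = 287 × 289.3 / 9.800 = 8472.4 m.
Invert the barometric formula: z = H ln(P₀/P).
P₀/P = 1000/550 = 1.8182; ln(1.8182) = 0.59785.
z = 8472.4 × 0.59785 = 5065.2 m.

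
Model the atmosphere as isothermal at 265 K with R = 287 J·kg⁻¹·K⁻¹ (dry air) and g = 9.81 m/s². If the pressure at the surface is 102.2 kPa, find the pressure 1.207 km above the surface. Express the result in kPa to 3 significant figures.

P ≈ 87.5 kPa

Scale height: H = RT/g = 287 × 265 / 9.81 = 7752.8 m.
Barometric formula: P = P₀ exp(−z/H).
z/H = 1207.0/7752.8 = 0.15569; exp(−0.15569) = 0.85582.
P = 102.2 × 0.85582 = 87.465 kPa.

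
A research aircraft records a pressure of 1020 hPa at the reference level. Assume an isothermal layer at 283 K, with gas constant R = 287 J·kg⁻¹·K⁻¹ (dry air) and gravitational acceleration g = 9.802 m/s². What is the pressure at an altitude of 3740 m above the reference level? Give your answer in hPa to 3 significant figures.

Scale height: H = RT/g = 287 × 283 / 9.802 = 8286.2 m.
Barometric formula: P = P₀ exp(−z/H).
z/H = 3740.0/8286.2 = 0.45135; exp(−0.45135) = 0.63677.
P = 1020 × 0.63677 = 649.51 hPa.

P ≈ 650 hPa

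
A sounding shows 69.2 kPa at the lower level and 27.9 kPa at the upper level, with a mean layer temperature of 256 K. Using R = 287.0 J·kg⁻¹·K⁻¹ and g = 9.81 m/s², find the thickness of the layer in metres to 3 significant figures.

Δz ≈ 6800 m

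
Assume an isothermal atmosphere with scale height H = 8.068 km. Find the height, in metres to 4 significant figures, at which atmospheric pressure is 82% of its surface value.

Set P/P₀ = exp(−z/H) = 0.82, so z = −H ln(0.82).
−ln(0.82) = 0.19845; z = 8068.0 × 0.19845 = 1601.1 m.

z ≈ 1601 m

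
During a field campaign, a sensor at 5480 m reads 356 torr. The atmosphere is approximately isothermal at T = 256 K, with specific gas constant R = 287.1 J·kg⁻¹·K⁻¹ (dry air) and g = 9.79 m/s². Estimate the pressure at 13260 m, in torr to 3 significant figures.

P ≈ 126 torr

Scale height: H = RT/g = 287.1 × 256 / 9.79 = 7507.4 m.
Between two levels, P₂ = P₁ exp(−Δz/H) with Δz = z₂ − z₁.
Δz = 13260 − 5480.0 = 7780.0 m; Δz/H = 7780.0/7507.4 = 1.0363.
P₂ = 356 × exp(−1.0363) = 356 × 0.35476 = 126.29 torr.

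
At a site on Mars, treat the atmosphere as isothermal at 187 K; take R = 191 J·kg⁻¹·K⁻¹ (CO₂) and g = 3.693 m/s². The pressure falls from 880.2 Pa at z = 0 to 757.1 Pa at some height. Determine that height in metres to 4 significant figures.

Scale height: H = RT/g = 191 × 187 / 3.693 = 9671.5 m.
Invert the barometric formula: z = H ln(P₀/P).
P₀/P = 880.2/757.1 = 1.1626; ln(1.1626) = 0.15066.
z = 9671.5 × 0.15066 = 1457.1 m.

z ≈ 1457 m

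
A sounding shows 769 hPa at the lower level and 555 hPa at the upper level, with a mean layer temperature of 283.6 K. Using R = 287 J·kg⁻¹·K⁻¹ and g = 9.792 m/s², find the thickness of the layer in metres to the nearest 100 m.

Hypsometric equation: Δz = (R T̄/g) ln(P₁/P₂).
R T̄/g = 287 × 283.6 / 9.792 = 8312.2 m.
ln(769/555) = ln(1.3856) = 0.32613.
Δz = 8312.2 × 0.32613 = 2710.9 m.

Δz ≈ 2700 m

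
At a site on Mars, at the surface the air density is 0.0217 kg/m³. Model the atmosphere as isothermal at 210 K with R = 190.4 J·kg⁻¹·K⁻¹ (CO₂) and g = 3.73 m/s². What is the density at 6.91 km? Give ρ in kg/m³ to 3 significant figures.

ρ ≈ 0.0114 kg/m³

Scale height: H = RT/g = 190.4 × 210 / 3.73 = 10720 m.
In an isothermal atmosphere, density decays like pressure: ρ = ρ₀ exp(−z/H).
z/H = 6910.0/10720 = 0.64459; exp(−0.64459) = 0.52488.
ρ = 0.0217 × 0.52488 = 0.011390 kg/m³.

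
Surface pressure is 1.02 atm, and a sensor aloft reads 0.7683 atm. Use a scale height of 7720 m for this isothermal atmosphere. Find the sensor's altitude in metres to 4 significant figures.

z ≈ 2188 m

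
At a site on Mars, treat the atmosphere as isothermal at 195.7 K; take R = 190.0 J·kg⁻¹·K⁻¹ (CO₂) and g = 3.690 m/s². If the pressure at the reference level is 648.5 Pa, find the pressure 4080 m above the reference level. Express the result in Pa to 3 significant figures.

P ≈ 433 Pa

Scale height: H = RT/g = 190.0 × 195.7 / 3.690 = 10077 m.
Barometric formula: P = P₀ exp(−z/H).
z/H = 4080.0/10077 = 0.40488; exp(−0.40488) = 0.66706.
P = 648.5 × 0.66706 = 432.59 Pa.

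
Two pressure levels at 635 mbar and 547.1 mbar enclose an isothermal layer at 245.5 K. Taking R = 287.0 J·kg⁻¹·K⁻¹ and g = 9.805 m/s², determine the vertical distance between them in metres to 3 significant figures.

Hypsometric equation: Δz = (R T̄/g) ln(P₁/P₂).
R T̄/g = 287.0 × 245.5 / 9.805 = 7186.0 m.
ln(635/547.1) = ln(1.1607) = 0.14902.
Δz = 7186.0 × 0.14902 = 1070.9 m.

Δz ≈ 1070 m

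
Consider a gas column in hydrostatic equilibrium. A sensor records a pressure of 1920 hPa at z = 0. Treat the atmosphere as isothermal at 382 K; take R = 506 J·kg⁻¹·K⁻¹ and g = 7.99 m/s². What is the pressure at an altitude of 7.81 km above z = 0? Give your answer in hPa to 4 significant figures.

Scale height: H = RT/g = 506 × 382 / 7.99 = 24192 m.
Barometric formula: P = P₀ exp(−z/H).
z/H = 7810.0/24192 = 0.32283; exp(−0.32283) = 0.72410.
P = 1920 × 0.72410 = 1390.3 hPa.

P ≈ 1390 hPa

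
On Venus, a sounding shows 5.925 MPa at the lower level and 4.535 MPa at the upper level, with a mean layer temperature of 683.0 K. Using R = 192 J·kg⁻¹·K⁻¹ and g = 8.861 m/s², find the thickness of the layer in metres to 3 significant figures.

Δz ≈ 3960 m

Hypsometric equation: Δz = (R T̄/g) ln(P₁/P₂).
R T̄/g = 192 × 683.0 / 8.861 = 14799 m.
ln(5.925/4.535) = ln(1.3065) = 0.26735.
Δz = 14799 × 0.26735 = 3956.5 m.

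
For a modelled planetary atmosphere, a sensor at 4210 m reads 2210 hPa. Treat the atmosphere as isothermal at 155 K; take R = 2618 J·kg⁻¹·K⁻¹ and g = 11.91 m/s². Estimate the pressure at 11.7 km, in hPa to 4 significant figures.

Scale height: H = RT/g = 2618 × 155 / 11.91 = 34071 m.
Between two levels, P₂ = P₁ exp(−Δz/H) with Δz = z₂ − z₁.
Δz = 11700 − 4210.0 = 7490.0 m; Δz/H = 7490.0/34071 = 0.21984.
P₂ = 2210 × exp(−0.21984) = 2210 × 0.80265 = 1773.9 hPa.

P ≈ 1774 hPa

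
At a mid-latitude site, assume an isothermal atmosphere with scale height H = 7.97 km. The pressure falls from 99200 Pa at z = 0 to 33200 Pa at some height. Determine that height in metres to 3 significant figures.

z ≈ 8720 m

Invert the barometric formula: z = H ln(P₀/P).
P₀/P = 99200/33200 = 2.9880; ln(2.9880) = 1.0946.
z = 7970.0 × 1.0946 = 8724.0 m.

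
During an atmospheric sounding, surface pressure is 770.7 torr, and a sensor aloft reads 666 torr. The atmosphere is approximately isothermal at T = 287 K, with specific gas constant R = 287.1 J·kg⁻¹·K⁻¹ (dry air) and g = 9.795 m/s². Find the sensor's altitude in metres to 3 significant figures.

z ≈ 1230 m

Scale height: H = RT/g = 287.1 × 287 / 9.795 = 8412.2 m.
Invert the barometric formula: z = H ln(P₀/P).
P₀/P = 770.7/666 = 1.1572; ln(1.1572) = 0.14600.
z = 8412.2 × 0.14600 = 1228.2 m.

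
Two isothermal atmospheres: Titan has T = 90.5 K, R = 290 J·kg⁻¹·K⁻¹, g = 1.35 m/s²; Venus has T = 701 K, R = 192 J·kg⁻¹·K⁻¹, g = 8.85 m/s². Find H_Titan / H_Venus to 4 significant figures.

H_Titan/H_Venus ≈ 1.278

H = RT/g for each body.
H_Titan = 290 × 90.5 / 1.35 = 19441 m.
H_Venus = 192 × 701 / 8.85 = 15208 m.
H_Titan/H_Venus = 19441/15208 = 1.2783.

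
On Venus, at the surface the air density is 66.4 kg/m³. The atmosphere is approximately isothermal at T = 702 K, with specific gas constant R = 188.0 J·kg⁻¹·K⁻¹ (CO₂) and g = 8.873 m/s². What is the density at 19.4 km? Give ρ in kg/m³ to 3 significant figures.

ρ ≈ 18.0 kg/m³

Scale height: H = RT/g = 188.0 × 702 / 8.873 = 14874 m.
In an isothermal atmosphere, density decays like pressure: ρ = ρ₀ exp(−z/H).
z/H = 19400/14874 = 1.3043; exp(−1.3043) = 0.27136.
ρ = 66.4 × 0.27136 = 18.018 kg/m³.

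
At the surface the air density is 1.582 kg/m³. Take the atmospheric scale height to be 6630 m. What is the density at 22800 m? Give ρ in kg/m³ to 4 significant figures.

In an isothermal atmosphere, density decays like pressure: ρ = ρ₀ exp(−z/H).
z/H = 22800/6630.0 = 3.4389; exp(−3.4389) = 0.032100.
ρ = 1.582 × 0.032100 = 0.050782 kg/m³.

ρ ≈ 0.05078 kg/m³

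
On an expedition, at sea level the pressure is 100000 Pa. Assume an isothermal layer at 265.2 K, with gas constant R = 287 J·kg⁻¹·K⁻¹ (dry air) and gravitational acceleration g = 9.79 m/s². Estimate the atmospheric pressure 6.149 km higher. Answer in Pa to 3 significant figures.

Scale height: H = RT/g = 287 × 265.2 / 9.79 = 7774.5 m.
Barometric formula: P = P₀ exp(−z/H).
z/H = 6149.0/7774.5 = 0.79092; exp(−0.79092) = 0.45343.
P = 100000 × 0.45343 = 45343 Pa.

P ≈ 45300 Pa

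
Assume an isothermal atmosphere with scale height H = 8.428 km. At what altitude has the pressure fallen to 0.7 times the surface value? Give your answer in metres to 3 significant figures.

z ≈ 3010 m

Set P/P₀ = exp(−z/H) = 0.7, so z = −H ln(0.7).
−ln(0.7) = 0.35667; z = 8428.0 × 0.35667 = 3006.0 m.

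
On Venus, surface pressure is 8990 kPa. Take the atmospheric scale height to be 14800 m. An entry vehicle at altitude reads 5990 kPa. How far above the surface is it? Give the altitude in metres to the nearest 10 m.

z ≈ 6010 m

Invert the barometric formula: z = H ln(P₀/P).
P₀/P = 8990/5990 = 1.5008; ln(1.5008) = 0.40600.
z = 14800 × 0.40600 = 6008.8 m.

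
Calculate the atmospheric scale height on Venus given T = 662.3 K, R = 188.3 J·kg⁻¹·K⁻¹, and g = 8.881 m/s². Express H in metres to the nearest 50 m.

H ≈ 14050 m

The scale height of an isothermal atmosphere is H = RT/g.
H = 188.3 × 662.3 / 8.881 = 124710/8.881 = 14042 m.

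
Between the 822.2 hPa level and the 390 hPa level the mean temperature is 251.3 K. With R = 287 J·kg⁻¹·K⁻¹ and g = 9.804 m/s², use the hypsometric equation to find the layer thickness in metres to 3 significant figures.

Δz ≈ 5490 m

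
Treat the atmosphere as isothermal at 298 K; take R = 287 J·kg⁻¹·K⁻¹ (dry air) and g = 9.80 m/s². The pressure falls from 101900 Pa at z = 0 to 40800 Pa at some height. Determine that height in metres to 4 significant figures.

Scale height: H = RT/g = 287 × 298 / 9.80 = 8727.1 m.
Invert the barometric formula: z = H ln(P₀/P).
P₀/P = 101900/40800 = 2.4975; ln(2.4975) = 0.91529.
z = 8727.1 × 0.91529 = 7987.8 m.

z ≈ 7988 m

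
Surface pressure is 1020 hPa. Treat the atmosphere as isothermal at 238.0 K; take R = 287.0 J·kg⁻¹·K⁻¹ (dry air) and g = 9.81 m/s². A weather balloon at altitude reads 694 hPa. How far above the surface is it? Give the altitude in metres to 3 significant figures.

z ≈ 2680 m

Scale height: H = RT/g = 287.0 × 238.0 / 9.81 = 6962.9 m.
Invert the barometric formula: z = H ln(P₀/P).
P₀/P = 1020/694 = 1.4697; ln(1.4697) = 0.38506.
z = 6962.9 × 0.38506 = 2681.1 m.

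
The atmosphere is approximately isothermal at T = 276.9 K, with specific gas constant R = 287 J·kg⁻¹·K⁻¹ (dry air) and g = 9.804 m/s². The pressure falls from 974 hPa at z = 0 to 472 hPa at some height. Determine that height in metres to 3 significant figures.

z ≈ 5870 m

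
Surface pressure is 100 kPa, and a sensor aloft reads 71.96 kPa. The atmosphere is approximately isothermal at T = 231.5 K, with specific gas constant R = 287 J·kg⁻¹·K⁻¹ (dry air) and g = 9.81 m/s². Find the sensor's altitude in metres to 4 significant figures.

z ≈ 2229 m

Scale height: H = RT/g = 287 × 231.5 / 9.81 = 6772.7 m.
Invert the barometric formula: z = H ln(P₀/P).
P₀/P = 100/71.96 = 1.3897; ln(1.3897) = 0.32909.
z = 6772.7 × 0.32909 = 2228.8 m.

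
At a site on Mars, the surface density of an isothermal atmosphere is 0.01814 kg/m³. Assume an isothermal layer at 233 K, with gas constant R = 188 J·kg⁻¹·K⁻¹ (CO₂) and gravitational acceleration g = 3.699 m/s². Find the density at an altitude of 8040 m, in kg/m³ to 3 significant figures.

Scale height: H = RT/g = 188 × 233 / 3.699 = 11842 m.
In an isothermal atmosphere, density decays like pressure: ρ = ρ₀ exp(−z/H).
z/H = 8040.0/11842 = 0.67894; exp(−0.67894) = 0.50715.
ρ = 0.01814 × 0.50715 = 0.0091997 kg/m³.

ρ ≈ 0.00920 kg/m³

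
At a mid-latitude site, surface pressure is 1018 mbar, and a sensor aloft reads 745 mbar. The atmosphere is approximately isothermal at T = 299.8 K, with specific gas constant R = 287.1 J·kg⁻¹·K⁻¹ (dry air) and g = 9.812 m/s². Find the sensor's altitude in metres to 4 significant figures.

z ≈ 2739 m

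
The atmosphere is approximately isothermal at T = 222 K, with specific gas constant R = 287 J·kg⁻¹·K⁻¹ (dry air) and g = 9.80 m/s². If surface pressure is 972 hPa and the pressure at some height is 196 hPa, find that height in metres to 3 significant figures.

z ≈ 10400 m

Scale height: H = RT/g = 287 × 222 / 9.80 = 6501.4 m.
Invert the barometric formula: z = H ln(P₀/P).
P₀/P = 972/196 = 4.9592; ln(4.9592) = 1.6012.
z = 6501.4 × 1.6012 = 10410 m.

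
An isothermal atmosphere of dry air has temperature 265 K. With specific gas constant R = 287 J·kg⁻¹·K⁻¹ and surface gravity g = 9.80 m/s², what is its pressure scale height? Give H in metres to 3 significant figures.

The scale height of an isothermal atmosphere is H = RT/g.
H = 287 × 265 / 9.80 = 76055/9.80 = 7760.7 m.

H ≈ 7760 m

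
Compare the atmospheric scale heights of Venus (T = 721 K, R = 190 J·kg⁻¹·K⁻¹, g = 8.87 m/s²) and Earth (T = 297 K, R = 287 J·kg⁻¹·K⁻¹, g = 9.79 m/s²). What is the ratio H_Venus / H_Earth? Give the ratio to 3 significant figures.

H_Venus/H_Earth ≈ 1.77

H = RT/g for each body.
H_Venus = 190 × 721 / 8.87 = 15444 m.
H_Earth = 287 × 297 / 9.79 = 8706.7 m.
H_Venus/H_Earth = 15444/8706.7 = 1.7738.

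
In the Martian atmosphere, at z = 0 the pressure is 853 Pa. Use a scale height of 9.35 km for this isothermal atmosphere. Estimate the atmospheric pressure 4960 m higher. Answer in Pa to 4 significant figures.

Barometric formula: P = P₀ exp(−z/H).
z/H = 4960.0/9350.0 = 0.53048; exp(−0.53048) = 0.58832.
P = 853 × 0.58832 = 501.84 Pa.

P ≈ 501.8 Pa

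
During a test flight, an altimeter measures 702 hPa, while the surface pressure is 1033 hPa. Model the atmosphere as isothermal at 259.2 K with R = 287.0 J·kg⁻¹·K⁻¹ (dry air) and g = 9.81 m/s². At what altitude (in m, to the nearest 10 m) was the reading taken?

Scale height: H = RT/g = 287.0 × 259.2 / 9.81 = 7583.1 m.
Invert the barometric formula: z = H ln(P₀/P).
P₀/P = 1033/702 = 1.4715; ln(1.4715) = 0.38628.
z = 7583.1 × 0.38628 = 2929.2 m.

z ≈ 2930 m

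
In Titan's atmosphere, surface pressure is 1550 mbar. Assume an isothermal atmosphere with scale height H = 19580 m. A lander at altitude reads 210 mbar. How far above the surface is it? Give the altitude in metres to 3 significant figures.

z ≈ 39100 m

Invert the barometric formula: z = H ln(P₀/P).
P₀/P = 1550/210 = 7.3810; ln(7.3810) = 1.9989.
z = 19580 × 1.9989 = 39138 m.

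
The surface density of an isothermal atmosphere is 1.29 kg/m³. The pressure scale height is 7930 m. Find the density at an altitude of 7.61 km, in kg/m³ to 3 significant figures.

In an isothermal atmosphere, density decays like pressure: ρ = ρ₀ exp(−z/H).
z/H = 7610.0/7930.0 = 0.95965; exp(−0.95965) = 0.38303.
ρ = 1.29 × 0.38303 = 0.49411 kg/m³.

ρ ≈ 0.494 kg/m³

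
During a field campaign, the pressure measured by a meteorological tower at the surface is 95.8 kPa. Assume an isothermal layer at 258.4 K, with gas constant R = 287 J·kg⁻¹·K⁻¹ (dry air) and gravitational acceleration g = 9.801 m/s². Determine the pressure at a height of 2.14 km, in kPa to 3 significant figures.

P ≈ 72.2 kPa

Scale height: H = RT/g = 287 × 258.4 / 9.801 = 7566.7 m.
Barometric formula: P = P₀ exp(−z/H).
z/H = 2140.0/7566.7 = 0.28282; exp(−0.28282) = 0.75366.
P = 95.8 × 0.75366 = 72.201 kPa.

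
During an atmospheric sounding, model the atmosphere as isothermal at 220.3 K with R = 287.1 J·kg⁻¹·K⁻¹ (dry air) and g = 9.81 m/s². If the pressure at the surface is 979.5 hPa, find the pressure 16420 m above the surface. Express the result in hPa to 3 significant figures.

Scale height: H = RT/g = 287.1 × 220.3 / 9.81 = 6447.3 m.
Barometric formula: P = P₀ exp(−z/H).
z/H = 16420/6447.3 = 2.5468; exp(−2.5468) = 0.078332.
P = 979.5 × 0.078332 = 76.726 hPa.

P ≈ 76.7 hPa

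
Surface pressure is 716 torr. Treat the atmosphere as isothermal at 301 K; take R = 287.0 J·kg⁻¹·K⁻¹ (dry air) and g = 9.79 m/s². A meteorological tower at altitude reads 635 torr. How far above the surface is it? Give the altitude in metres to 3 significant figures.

Scale height: H = RT/g = 287.0 × 301 / 9.79 = 8824.0 m.
Invert the barometric formula: z = H ln(P₀/P).
P₀/P = 716/635 = 1.1276; ln(1.1276) = 0.12009.
z = 8824.0 × 0.12009 = 1059.7 m.

z ≈ 1060 m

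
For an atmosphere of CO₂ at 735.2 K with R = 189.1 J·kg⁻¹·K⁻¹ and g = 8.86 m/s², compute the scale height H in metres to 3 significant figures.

H ≈ 15700 m

The scale height of an isothermal atmosphere is H = RT/g.
H = 189.1 × 735.2 / 8.86 = 139030/8.86 = 15692 m.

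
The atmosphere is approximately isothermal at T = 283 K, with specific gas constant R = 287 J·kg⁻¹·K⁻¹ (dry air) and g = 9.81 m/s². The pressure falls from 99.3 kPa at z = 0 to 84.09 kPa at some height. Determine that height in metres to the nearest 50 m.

Scale height: H = RT/g = 287 × 283 / 9.81 = 8279.4 m.
Invert the barometric formula: z = H ln(P₀/P).
P₀/P = 99.3/84.09 = 1.1809; ln(1.1809) = 0.16628.
z = 8279.4 × 0.16628 = 1376.7 m.

z ≈ 1400 m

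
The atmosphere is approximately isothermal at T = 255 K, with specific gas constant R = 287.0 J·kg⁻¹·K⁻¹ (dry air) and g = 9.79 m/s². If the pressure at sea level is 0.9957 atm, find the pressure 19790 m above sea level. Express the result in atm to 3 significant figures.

Scale height: H = RT/g = 287.0 × 255 / 9.79 = 7475.5 m.
Barometric formula: P = P₀ exp(−z/H).
z/H = 19790/7475.5 = 2.6473; exp(−2.6473) = 0.070842.
P = 0.9957 × 0.070842 = 0.070537 atm.

P ≈ 0.0705 atm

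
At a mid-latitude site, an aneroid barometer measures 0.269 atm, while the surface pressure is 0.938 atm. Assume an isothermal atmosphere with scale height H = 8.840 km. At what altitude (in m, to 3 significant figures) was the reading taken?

Invert the barometric formula: z = H ln(P₀/P).
P₀/P = 0.938/0.269 = 3.4870; ln(3.4870) = 1.2490.
z = 8840.0 × 1.2490 = 11041 m.

z ≈ 11000 m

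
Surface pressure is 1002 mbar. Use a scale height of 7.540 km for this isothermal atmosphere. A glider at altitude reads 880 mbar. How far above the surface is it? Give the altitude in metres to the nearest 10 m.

z ≈ 980 m

Invert the barometric formula: z = H ln(P₀/P).
P₀/P = 1002/880 = 1.1386; ln(1.1386) = 0.12980.
z = 7540.0 × 0.12980 = 978.69 m.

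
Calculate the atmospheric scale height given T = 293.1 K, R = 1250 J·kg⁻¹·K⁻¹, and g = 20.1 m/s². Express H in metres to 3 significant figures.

The scale height of an isothermal atmosphere is H = RT/g.
H = 1250 × 293.1 / 20.1 = 366380/20.1 = 18228 m.

H ≈ 18200 m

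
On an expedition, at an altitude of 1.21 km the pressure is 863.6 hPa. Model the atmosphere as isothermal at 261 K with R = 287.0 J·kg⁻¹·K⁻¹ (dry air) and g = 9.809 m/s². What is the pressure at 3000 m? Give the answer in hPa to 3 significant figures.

Scale height: H = RT/g = 287.0 × 261 / 9.809 = 7636.6 m.
Between two levels, P₂ = P₁ exp(−Δz/H) with Δz = z₂ − z₁.
Δz = 3000.0 − 1210.0 = 1790.0 m; Δz/H = 1790.0/7636.6 = 0.23440.
P₂ = 863.6 × exp(−0.23440) = 863.6 × 0.79105 = 683.15 hPa.

P ≈ 683 hPa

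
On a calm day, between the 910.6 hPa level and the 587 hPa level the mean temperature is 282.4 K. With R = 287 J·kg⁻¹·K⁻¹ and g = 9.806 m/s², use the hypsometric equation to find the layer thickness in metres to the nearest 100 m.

Hypsometric equation: Δz = (R T̄/g) ln(P₁/P₂).
R T̄/g = 287 × 282.4 / 9.806 = 8265.2 m.
ln(910.6/587) = ln(1.5513) = 0.43909.
Δz = 8265.2 × 0.43909 = 3629.2 m.

Δz ≈ 3600 m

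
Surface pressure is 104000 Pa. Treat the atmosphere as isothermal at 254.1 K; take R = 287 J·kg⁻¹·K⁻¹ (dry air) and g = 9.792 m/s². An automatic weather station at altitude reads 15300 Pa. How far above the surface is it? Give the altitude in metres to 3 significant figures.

Scale height: H = RT/g = 287 × 254.1 / 9.792 = 7447.6 m.
Invert the barometric formula: z = H ln(P₀/P).
P₀/P = 104000/15300 = 6.7974; ln(6.7974) = 1.9165.
z = 7447.6 × 1.9165 = 14273 m.

z ≈ 14300 m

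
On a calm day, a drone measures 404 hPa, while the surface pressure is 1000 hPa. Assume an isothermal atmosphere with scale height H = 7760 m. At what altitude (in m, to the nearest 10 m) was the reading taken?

Invert the barometric formula: z = H ln(P₀/P).
P₀/P = 1000/404 = 2.4752; ln(2.4752) = 0.90632.
z = 7760.0 × 0.90632 = 7033.0 m.

z ≈ 7030 m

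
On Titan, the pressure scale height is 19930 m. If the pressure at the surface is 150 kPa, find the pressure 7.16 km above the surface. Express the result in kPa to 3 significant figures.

Barometric formula: P = P₀ exp(−z/H).
z/H = 7160.0/19930 = 0.35926; exp(−0.35926) = 0.69819.
P = 150 × 0.69819 = 104.73 kPa.

P ≈ 105 kPa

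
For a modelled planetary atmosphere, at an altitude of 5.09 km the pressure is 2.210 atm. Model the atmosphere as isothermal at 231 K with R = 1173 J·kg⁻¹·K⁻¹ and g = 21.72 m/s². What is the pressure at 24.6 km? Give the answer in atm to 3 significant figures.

Scale height: H = RT/g = 1173 × 231 / 21.72 = 12475 m.
Between two levels, P₂ = P₁ exp(−Δz/H) with Δz = z₂ − z₁.
Δz = 24600 − 5090.0 = 19510 m; Δz/H = 19510/12475 = 1.5639.
P₂ = 2.210 × exp(−1.5639) = 2.210 × 0.20932 = 0.46260 atm.

P ≈ 0.463 atm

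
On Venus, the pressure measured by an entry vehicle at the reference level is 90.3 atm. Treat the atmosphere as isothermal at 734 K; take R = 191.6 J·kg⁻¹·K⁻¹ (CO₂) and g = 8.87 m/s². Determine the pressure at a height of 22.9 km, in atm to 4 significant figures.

Scale height: H = RT/g = 191.6 × 734 / 8.87 = 15855 m.
Barometric formula: P = P₀ exp(−z/H).
z/H = 22900/15855 = 1.4443; exp(−1.4443) = 0.23591.
P = 90.3 × 0.23591 = 21.303 atm.

P ≈ 21.30 atm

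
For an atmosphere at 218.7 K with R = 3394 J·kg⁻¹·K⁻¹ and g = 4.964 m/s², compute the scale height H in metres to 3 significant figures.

The scale height of an isothermal atmosphere is H = RT/g.
H = 3394 × 218.7 / 4.964 = 742270/4.964 = 149530 m.

H ≈ 150000 m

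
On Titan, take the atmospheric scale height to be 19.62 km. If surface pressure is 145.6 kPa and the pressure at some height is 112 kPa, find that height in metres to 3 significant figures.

z ≈ 5150 m

Invert the barometric formula: z = H ln(P₀/P).
P₀/P = 145.6/112 = 1.3000; ln(1.3000) = 0.26236.
z = 19620 × 0.26236 = 5147.5 m.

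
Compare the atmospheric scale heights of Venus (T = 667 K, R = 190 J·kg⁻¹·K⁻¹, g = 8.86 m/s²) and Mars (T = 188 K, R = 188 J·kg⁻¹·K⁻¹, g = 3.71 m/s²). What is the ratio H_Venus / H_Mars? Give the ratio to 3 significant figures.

H_Venus/H_Mars ≈ 1.50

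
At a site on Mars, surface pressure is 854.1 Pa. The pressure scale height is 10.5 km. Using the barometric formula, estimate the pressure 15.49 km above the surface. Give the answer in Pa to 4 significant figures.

P ≈ 195.4 Pa

Barometric formula: P = P₀ exp(−z/H).
z/H = 15490/10500 = 1.4752; exp(−1.4752) = 0.22873.
P = 854.1 × 0.22873 = 195.36 Pa.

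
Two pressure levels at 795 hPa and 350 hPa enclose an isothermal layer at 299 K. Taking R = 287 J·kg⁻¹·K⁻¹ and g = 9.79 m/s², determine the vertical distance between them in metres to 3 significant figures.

Δz ≈ 7190 m

Hypsometric equation: Δz = (R T̄/g) ln(P₁/P₂).
R T̄/g = 287 × 299 / 9.79 = 8765.4 m.
ln(795/350) = ln(2.2714) = 0.82040.
Δz = 8765.4 × 0.82040 = 7191.1 m.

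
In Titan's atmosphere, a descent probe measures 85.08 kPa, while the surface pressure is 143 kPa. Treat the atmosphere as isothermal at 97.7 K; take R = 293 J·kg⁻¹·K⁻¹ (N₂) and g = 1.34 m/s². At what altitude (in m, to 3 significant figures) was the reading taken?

z ≈ 11100 m

Scale height: H = RT/g = 293 × 97.7 / 1.34 = 21363 m.
Invert the barometric formula: z = H ln(P₀/P).
P₀/P = 143/85.08 = 1.6808; ln(1.6808) = 0.51927.
z = 21363 × 0.51927 = 11093 m.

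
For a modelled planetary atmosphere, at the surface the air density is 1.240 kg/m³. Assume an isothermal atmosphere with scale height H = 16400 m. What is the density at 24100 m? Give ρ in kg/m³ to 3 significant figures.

ρ ≈ 0.285 kg/m³

In an isothermal atmosphere, density decays like pressure: ρ = ρ₀ exp(−z/H).
z/H = 24100/16400 = 1.4695; exp(−1.4695) = 0.23004.
ρ = 1.240 × 0.23004 = 0.28525 kg/m³.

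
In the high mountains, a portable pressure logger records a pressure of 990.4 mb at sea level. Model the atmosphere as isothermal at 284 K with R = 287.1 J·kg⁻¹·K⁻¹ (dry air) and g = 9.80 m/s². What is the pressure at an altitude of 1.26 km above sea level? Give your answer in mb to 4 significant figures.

P ≈ 851.2 mb

Scale height: H = RT/g = 287.1 × 284 / 9.80 = 8320.0 m.
Barometric formula: P = P₀ exp(−z/H).
z/H = 1260.0/8320.0 = 0.15144; exp(−0.15144) = 0.85947.
P = 990.4 × 0.85947 = 851.22 mb.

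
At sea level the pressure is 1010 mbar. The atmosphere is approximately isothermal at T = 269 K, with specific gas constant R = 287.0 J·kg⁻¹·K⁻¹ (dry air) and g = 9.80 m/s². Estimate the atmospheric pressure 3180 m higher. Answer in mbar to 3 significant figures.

Scale height: H = RT/g = 287.0 × 269 / 9.80 = 7877.9 m.
Barometric formula: P = P₀ exp(−z/H).
z/H = 3180.0/7877.9 = 0.40366; exp(−0.40366) = 0.66787.
P = 1010 × 0.66787 = 674.55 mbar.

P ≈ 675 mbar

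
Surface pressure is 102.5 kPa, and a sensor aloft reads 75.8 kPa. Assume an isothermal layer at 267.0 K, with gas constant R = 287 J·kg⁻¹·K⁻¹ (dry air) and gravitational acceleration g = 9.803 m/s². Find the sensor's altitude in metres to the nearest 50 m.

z ≈ 2350 m

Scale height: H = RT/g = 287 × 267.0 / 9.803 = 7816.9 m.
Invert the barometric formula: z = H ln(P₀/P).
P₀/P = 102.5/75.8 = 1.3522; ln(1.3522) = 0.30173.
z = 7816.9 × 0.30173 = 2358.6 m.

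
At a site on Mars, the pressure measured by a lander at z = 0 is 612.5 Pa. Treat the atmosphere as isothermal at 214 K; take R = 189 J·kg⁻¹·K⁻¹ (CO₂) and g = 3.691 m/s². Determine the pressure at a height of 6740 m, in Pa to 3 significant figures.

P ≈ 331 Pa

Scale height: H = RT/g = 189 × 214 / 3.691 = 10958 m.
Barometric formula: P = P₀ exp(−z/H).
z/H = 6740.0/10958 = 0.61508; exp(−0.61508) = 0.54060.
P = 612.5 × 0.54060 = 331.12 Pa.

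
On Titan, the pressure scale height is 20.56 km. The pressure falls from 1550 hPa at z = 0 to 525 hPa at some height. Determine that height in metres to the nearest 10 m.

Invert the barometric formula: z = H ln(P₀/P).
P₀/P = 1550/525 = 2.9524; ln(2.9524) = 1.0826.
z = 20560 × 1.0826 = 22258 m.

z ≈ 22260 m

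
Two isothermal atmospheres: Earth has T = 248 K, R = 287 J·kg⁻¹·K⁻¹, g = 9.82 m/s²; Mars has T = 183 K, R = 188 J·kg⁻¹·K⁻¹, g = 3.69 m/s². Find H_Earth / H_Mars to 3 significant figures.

H = RT/g for each body.
H_Earth = 287 × 248 / 9.82 = 7248.1 m.
H_Mars = 188 × 183 / 3.69 = 9323.6 m.
H_Earth/H_Mars = 7248.1/9323.6 = 0.77739.

H_Earth/H_Mars ≈ 0.777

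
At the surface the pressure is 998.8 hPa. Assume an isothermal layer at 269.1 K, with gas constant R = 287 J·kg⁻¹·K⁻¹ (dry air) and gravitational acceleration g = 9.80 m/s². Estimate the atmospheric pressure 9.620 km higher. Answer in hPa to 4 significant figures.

P ≈ 294.7 hPa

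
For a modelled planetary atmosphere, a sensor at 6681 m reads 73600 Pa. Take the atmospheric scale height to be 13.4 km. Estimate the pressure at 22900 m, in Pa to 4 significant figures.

Between two levels, P₂ = P₁ exp(−Δz/H) with Δz = z₂ − z₁.
Δz = 22900 − 6681.0 = 16219 m; Δz/H = 16219/13400 = 1.2104.
P₂ = 73600 × exp(−1.2104) = 73600 × 0.29808 = 21939 Pa.

P ≈ 21940 Pa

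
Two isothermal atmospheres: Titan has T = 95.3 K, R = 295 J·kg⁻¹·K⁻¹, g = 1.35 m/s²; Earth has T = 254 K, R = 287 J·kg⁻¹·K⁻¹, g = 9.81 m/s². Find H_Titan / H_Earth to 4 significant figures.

H = RT/g for each body.
H_Titan = 295 × 95.3 / 1.35 = 20825 m.
H_Earth = 287 × 254 / 9.81 = 7431.0 m.
H_Titan/H_Earth = 20825/7431.0 = 2.8024.

H_Titan/H_Earth ≈ 2.802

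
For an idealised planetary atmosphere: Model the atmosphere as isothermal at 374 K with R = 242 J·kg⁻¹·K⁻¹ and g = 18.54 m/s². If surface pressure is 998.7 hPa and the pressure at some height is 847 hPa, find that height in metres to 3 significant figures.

z ≈ 804 m

Scale height: H = RT/g = 242 × 374 / 18.54 = 4881.8 m.
Invert the barometric formula: z = H ln(P₀/P).
P₀/P = 998.7/847 = 1.1791; ln(1.1791) = 0.16475.
z = 4881.8 × 0.16475 = 804.28 m.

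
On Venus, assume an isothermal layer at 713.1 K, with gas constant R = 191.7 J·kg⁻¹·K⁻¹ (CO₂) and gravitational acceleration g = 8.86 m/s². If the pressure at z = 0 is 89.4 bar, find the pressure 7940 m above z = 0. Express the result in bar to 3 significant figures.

Scale height: H = RT/g = 191.7 × 713.1 / 8.86 = 15429 m.
Barometric formula: P = P₀ exp(−z/H).
z/H = 7940.0/15429 = 0.51462; exp(−0.51462) = 0.59773.
P = 89.4 × 0.59773 = 53.437 bar.

P ≈ 53.4 bar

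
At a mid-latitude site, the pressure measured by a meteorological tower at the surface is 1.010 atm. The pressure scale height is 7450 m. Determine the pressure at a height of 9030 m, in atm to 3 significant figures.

P ≈ 0.301 atm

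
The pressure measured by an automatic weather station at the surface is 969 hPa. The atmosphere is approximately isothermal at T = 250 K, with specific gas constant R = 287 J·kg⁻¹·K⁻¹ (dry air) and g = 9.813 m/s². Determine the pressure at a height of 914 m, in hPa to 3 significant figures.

P ≈ 855 hPa

Scale height: H = RT/g = 287 × 250 / 9.813 = 7311.7 m.
Barometric formula: P = P₀ exp(−z/H).
z/H = 914.00/7311.7 = 0.12501; exp(−0.12501) = 0.88249.
P = 969 × 0.88249 = 855.13 hPa.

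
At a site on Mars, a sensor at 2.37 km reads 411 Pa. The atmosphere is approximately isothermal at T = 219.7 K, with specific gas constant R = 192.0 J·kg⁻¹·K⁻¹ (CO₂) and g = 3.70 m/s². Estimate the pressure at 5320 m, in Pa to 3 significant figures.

Scale height: H = RT/g = 192.0 × 219.7 / 3.70 = 11401 m.
Between two levels, P₂ = P₁ exp(−Δz/H) with Δz = z₂ − z₁.
Δz = 5320.0 − 2370.0 = 2950.0 m; Δz/H = 2950.0/11401 = 0.25875.
P₂ = 411 × exp(−0.25875) = 411 × 0.77202 = 317.30 Pa.

P ≈ 317 Pa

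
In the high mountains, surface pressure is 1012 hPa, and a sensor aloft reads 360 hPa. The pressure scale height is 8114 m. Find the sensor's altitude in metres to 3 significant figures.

z ≈ 8390 m

Invert the barometric formula: z = H ln(P₀/P).
P₀/P = 1012/360 = 2.8111; ln(2.8111) = 1.0336.
z = 8114.0 × 1.0336 = 8386.6 m.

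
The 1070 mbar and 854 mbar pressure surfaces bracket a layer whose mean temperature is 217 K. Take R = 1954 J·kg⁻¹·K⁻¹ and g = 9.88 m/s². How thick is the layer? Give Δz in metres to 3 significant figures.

Δz ≈ 9680 m

Hypsometric equation: Δz = (R T̄/g) ln(P₁/P₂).
R T̄/g = 1954 × 217 / 9.88 = 42917 m.
ln(1070/854) = ln(1.2529) = 0.22546.
Δz = 42917 × 0.22546 = 9676.1 m.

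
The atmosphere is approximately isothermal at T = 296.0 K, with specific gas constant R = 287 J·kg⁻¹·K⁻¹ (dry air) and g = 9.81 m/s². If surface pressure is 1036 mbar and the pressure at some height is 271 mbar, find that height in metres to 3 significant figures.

Scale height: H = RT/g = 287 × 296.0 / 9.81 = 8659.7 m.
Invert the barometric formula: z = H ln(P₀/P).
P₀/P = 1036/271 = 3.8229; ln(3.8229) = 1.3410.
z = 8659.7 × 1.3410 = 11613 m.

z ≈ 11600 m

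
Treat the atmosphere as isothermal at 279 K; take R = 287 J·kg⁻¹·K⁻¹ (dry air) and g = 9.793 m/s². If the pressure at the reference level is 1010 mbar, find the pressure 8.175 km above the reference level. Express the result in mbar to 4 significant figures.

Scale height: H = RT/g = 287 × 279 / 9.793 = 8176.6 m.
Barometric formula: P = P₀ exp(−z/H).
z/H = 8175.0/8176.6 = 0.99980; exp(−0.99980) = 0.36795.
P = 1010 × 0.36795 = 371.63 mbar.

P ≈ 371.6 mbar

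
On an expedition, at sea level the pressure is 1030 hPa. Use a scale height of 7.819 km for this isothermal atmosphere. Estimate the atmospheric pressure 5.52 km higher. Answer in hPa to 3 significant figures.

P ≈ 508 hPa

Barometric formula: P = P₀ exp(−z/H).
z/H = 5520.0/7819.0 = 0.70597; exp(−0.70597) = 0.49363.
P = 1030 × 0.49363 = 508.44 hPa.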